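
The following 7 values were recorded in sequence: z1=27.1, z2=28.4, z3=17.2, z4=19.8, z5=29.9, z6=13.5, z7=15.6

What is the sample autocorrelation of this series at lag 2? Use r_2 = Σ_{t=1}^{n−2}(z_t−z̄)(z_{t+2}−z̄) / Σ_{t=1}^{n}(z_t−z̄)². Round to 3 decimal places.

-0.402

Mean z̄ = (27.1 + 28.4 + 17.2 + 19.8 + 29.9 + 13.5 + 15.6)/7 = 21.6429
Σ(z_t−z̄)(z_{t+2}−z̄) = (-24.2453) + (-12.4524) + (-36.6853) + (15.0061) + (-49.8967) = -108.2737
Denominator Σ(z_t−z̄)² = 269.5771
r_2 = -108.2737 / 269.5771 = -0.402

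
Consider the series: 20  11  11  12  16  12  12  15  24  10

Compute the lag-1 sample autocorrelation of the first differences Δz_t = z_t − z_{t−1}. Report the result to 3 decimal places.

First differences Δz: -9, 0, 1, 4, -4, 0, 3, 9, -14
Mean of differences = -1.1111
Numerator Σ(Δz_t−Δz̄)(Δz_{t+1}−Δz̄) = -97.7901
Denominator Σ(Δz_t−Δz̄)² = 388.8889
r_1(Δz) = -97.7901 / 388.8889 = -0.251

-0.251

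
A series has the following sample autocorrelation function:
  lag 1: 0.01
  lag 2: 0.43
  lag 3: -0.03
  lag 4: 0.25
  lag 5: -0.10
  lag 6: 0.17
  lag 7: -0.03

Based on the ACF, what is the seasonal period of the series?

The largest autocorrelation is r_2 = 0.43, with weaker echoes at lags 4 (0.25) and 6 (0.17); the remaining lags stay at or below 0.01.
The dominant spike at lag 2 indicates a seasonal period of 2.

2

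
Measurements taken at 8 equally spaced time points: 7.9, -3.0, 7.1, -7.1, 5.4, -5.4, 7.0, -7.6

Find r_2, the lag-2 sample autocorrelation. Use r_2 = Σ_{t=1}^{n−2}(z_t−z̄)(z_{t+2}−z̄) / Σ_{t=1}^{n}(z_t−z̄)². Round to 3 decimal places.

0.694

Mean z̄ = (7.9 − 3.0 + 7.1 − 7.1 + 5.4 − 5.4 + 7.0 − 7.6)/8 = 0.5375
Deviations from mean: 7.3625, -3.5375, 6.5625, -7.6375, 4.8625, -5.9375, 6.4625, -8.1375
Σ(z_t−z̄)(z_{t+2}−z̄) = (48.3164) + (27.0177) + (31.9102) + (45.3477) + (31.4239) + (48.3164) = 232.3322
Denominator Σ(z_t−z̄)² = 334.9988
r_2 = 232.3322 / 334.9988 = 0.694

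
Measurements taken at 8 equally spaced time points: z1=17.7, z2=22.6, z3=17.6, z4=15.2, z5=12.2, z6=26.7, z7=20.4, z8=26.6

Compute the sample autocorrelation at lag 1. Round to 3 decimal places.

-0.057

Mean z̄ = (17.7 + 22.6 + 17.6 + 15.2 + 12.2 + 26.7 + 20.4 + 26.6)/8 = 19.8750
Σ(z_t−z̄)(z_{t+1}−z̄) = (-5.9269) + (-6.1994) + (10.6356) + (35.8806) + (-52.3819) + (3.5831) + (3.5306) = -10.8781
Denominator Σ(z_t−z̄)² = 190.1750
r_1 = -10.8781 / 190.1750 = -0.057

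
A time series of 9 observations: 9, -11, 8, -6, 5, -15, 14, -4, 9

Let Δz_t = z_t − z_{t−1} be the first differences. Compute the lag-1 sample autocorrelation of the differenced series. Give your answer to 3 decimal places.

-0.838

First differences Δz: -20, 19, -14, 11, -20, 29, -18, 13
Mean of differences = 0.0000
Numerator Σ(Δz_t−Δz̄)(Δz_{t+1}−Δz̄) = -2356.0000
Denominator Σ(Δz_t−Δz̄)² = 2812.0000
r_1(Δz) = -2356.0000 / 2812.0000 = -0.838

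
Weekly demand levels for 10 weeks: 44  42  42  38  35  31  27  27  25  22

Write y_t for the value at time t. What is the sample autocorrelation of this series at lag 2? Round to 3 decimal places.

0.464

Mean ȳ = (44 + 42 + 42 + 38 + 35 + 31 + 27 + 27 + 25 + 22)/10 = 33.3000
Numerator Σ_{t=1}^{8}(y_t−ȳ)(y_{t+2}−ȳ) = 265.2200
Denominator Σ(y_t−ȳ)² = 572.1000
r_2 = 265.2200 / 572.1000 = 0.464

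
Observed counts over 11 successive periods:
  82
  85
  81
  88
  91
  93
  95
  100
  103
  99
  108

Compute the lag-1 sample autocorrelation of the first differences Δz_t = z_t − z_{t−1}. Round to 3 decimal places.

First differences Δz: 3, -4, 7, 3, 2, 2, 5, 3, -4, 9
Mean of differences = 2.6000
Numerator Σ(Δz_t−Δz̄)(Δz_{t+1}−Δz̄) = -75.1600
Denominator Σ(Δz_t−Δz̄)² = 154.4000
r_1(Δz) = -75.1600 / 154.4000 = -0.487

-0.487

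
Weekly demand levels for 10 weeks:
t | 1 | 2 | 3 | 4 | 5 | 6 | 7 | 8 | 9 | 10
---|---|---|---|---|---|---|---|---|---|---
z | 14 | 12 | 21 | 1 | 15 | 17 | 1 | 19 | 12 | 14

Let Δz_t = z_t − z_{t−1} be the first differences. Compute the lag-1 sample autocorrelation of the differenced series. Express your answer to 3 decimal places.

First differences Δz: -2, 9, -20, 14, 2, -16, 18, -7, 2
Mean of differences = 0.0000
Numerator Σ(Δz_t−Δz̄)(Δz_{t+1}−Δz̄) = -910.0000
Denominator Σ(Δz_t−Δz̄)² = 1318.0000
r_1(Δz) = -910.0000 / 1318.0000 = -0.690

-0.690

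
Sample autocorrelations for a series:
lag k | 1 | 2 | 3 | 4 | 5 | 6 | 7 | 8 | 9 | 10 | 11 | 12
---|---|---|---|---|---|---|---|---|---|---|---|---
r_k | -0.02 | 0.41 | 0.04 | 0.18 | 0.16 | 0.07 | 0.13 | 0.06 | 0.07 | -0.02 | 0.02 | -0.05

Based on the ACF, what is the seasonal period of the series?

The largest autocorrelation is r_2 = 0.41, with a weaker echo at lag 4 (0.18); the remaining lags stay at or below 0.16.
The dominant spike at lag 2 indicates a seasonal period of 2.

2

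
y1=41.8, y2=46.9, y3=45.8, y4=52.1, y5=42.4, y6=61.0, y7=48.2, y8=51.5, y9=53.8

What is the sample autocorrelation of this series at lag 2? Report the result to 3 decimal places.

Mean ȳ = (41.8 + 46.9 + 45.8 + 52.1 + 42.4 + 61.0 + 48.2 + 51.5 + 53.8)/9 = 49.2778
Σ(y_t−ȳ)(y_{t+2}−ȳ) = (26.0060) + (-6.7106) + (23.9194) + (33.0827) + (7.4127) + (26.0494) + (-4.8740) = 104.8857
Denominator Σ(y_t−ȳ)² = 292.8956
r_2 = 104.8857 / 292.8956 = 0.358

0.358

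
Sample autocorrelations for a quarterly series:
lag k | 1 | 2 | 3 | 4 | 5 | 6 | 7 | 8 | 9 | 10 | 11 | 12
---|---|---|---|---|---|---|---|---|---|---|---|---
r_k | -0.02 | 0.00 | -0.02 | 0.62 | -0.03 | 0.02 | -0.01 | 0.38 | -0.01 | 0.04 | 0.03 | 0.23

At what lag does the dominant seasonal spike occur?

The largest autocorrelation is r_4 = 0.62, with weaker echoes at lags 8 (0.38) and 12 (0.23); the remaining lags stay at or below 0.04.
The dominant spike at lag 4 indicates a seasonal period of 4.

4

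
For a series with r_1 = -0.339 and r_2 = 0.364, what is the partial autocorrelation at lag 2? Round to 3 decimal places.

φ_{22} = (r_2 − r_1²) / (1 − r_1²)
r_1² = (-0.339)² = 0.114921
Numerator = 0.364 − 0.1149 = 0.2491; denominator = 1 − 0.1149 = 0.8851
φ_{22} = 0.2491 / 0.8851 = 0.281

0.281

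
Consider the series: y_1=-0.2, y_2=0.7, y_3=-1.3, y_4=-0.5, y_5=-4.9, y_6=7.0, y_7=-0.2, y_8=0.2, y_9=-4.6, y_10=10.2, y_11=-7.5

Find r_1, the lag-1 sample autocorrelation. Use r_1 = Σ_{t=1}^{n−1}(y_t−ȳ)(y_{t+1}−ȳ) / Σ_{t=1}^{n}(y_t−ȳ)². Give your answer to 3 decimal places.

-0.613

Mean ȳ = (-0.2 + 0.7 − 1.3 − 0.5 − 4.9 + 7.0 − 0.2 + 0.2 − 4.6 + 10.2 − 7.5)/11 = -0.1000
Numerator Σ_{t=1}^{10}(y_t−ȳ)(y_{t+1}−ȳ) = -157.3800
Denominator Σ(y_t−ȳ)² = 256.9000
r_1 = -157.3800 / 256.9000 = -0.613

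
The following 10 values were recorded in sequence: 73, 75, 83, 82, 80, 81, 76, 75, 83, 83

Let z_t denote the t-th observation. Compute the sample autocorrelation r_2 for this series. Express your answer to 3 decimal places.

-0.470

Mean z̄ = (73 + 75 + 83 + 82 + 80 + 81 + 76 + 75 + 83 + 83)/10 = 79.1000
Numerator Σ_{t=1}^{8}(z_t−z̄)(z_{t+2}−z̄) = -65.3200
Denominator Σ(z_t−z̄)² = 138.9000
r_2 = -65.3200 / 138.9000 = -0.470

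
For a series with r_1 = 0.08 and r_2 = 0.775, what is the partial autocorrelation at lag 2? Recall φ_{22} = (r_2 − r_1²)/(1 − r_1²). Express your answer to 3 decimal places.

φ_{22} = (r_2 − r_1²) / (1 − r_1²)
r_1² = (0.08)² = 0.0064
Numerator = 0.775 − 0.0064 = 0.7686; denominator = 1 − 0.0064 = 0.9936
φ_{22} = 0.7686 / 0.9936 = 0.774

0.774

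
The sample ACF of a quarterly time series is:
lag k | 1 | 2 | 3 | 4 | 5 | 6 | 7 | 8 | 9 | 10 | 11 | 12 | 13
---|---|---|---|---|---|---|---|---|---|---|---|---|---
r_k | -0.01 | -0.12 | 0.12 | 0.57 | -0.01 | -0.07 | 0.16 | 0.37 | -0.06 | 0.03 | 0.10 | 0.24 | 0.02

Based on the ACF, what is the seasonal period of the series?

The largest autocorrelation is r_4 = 0.57, with weaker echoes at lags 8 (0.37) and 12 (0.24); the remaining lags stay at or below 0.16.
The dominant spike at lag 4 indicates a seasonal period of 4.

4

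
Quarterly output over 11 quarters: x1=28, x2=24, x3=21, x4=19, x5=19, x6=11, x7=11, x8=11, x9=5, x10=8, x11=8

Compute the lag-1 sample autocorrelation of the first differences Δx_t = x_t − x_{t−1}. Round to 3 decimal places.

First differences Δx: -4, -3, -2, 0, -8, 0, 0, -6, 3, 0
Mean of differences = -2.0000
Numerator Σ(Δx_t−Δx̄)(Δx_{t+1}−Δx̄) = -36.0000
Denominator Σ(Δx_t−Δx̄)² = 98.0000
r_1(Δx) = -36.0000 / 98.0000 = -0.367

-0.367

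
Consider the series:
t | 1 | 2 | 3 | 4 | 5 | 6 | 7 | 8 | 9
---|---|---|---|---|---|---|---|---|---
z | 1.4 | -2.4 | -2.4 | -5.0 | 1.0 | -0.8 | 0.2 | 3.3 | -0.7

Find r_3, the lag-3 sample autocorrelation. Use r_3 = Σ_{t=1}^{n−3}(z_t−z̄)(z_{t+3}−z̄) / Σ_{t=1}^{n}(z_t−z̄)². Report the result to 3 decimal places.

-0.178

Mean z̄ = (1.4 − 2.4 − 2.4 − 5.0 + 1.0 − 0.8 + 0.2 + 3.3 − 0.7)/9 = -0.6000
Σ(z_t−z̄)(z_{t+3}−z̄) = (-8.8000) + (-2.8800) + (0.3600) + (-3.5200) + (6.2400) + (0.0200) = -8.5800
Denominator Σ(z_t−z̄)² = 48.3000
r_3 = -8.5800 / 48.3000 = -0.178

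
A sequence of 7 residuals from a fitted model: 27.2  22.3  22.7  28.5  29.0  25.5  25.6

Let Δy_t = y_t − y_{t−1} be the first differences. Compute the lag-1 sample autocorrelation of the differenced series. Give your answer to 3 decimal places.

0.028

First differences Δy: -4.9, 0.4, 5.8, 0.5, -3.5, 0.1
Mean of differences = -0.2667
Numerator Σ(Δy_t−Δȳ)(Δy_{t+1}−Δȳ) = 1.9422
Denominator Σ(Δy_t−Δȳ)² = 69.8933
r_1(Δy) = 1.9422 / 69.8933 = 0.028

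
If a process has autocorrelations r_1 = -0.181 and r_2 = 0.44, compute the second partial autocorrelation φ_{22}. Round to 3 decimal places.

0.421

φ_{22} = (r_2 − r_1²) / (1 − r_1²)
r_1² = (-0.181)² = 0.032761
Numerator = 0.44 − 0.0328 = 0.4072; denominator = 1 − 0.0328 = 0.9672
φ_{22} = 0.4072 / 0.9672 = 0.421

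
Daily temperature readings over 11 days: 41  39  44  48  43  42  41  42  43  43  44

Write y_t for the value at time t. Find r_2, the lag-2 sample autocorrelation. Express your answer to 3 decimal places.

-0.491

Mean ȳ = (41 + 39 + 44 + 48 + 43 + 42 + 41 + 42 + 43 + 43 + 44)/11 = 42.7273
Numerator Σ_{t=1}^{9}(y_t−ȳ)(y_{t+2}−ȳ) = -25.6033
Denominator Σ(y_t−ȳ)² = 52.1818
r_2 = -25.6033 / 52.1818 = -0.491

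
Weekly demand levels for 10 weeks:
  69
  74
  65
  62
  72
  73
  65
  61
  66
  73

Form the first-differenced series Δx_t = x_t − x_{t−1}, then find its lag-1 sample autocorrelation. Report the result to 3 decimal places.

0.012

First differences Δx: 5, -9, -3, 10, 1, -8, -4, 5, 7
Mean of differences = 0.4444
Numerator Σ(Δx_t−Δx̄)(Δx_{t+1}−Δx̄) = 4.3580
Denominator Σ(Δx_t−Δx̄)² = 368.2222
r_1(Δx) = 4.3580 / 368.2222 = 0.012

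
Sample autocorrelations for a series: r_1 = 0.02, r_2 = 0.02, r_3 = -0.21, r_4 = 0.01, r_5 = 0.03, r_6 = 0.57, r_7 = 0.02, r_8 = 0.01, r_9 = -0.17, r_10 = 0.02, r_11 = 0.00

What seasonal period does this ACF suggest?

6

The largest autocorrelation is r_6 = 0.57; the remaining lags stay at or below 0.03.
The dominant spike at lag 6 indicates a seasonal period of 6.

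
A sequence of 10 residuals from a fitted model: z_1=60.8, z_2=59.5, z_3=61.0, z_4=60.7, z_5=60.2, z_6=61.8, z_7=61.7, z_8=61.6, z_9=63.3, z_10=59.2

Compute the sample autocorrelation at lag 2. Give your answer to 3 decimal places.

Mean z̄ = (60.8 + 59.5 + 61.0 + 60.7 + 60.2 + 61.8 + 61.7 + 61.6 + 63.3 + 59.2)/10 = 60.9800
Numerator Σ_{t=1}^{8}(z_t−z̄)(z_{t+2}−z̄) = 0.6792
Denominator Σ(z_t−z̄)² = 13.0360
r_2 = 0.6792 / 13.0360 = 0.052

0.052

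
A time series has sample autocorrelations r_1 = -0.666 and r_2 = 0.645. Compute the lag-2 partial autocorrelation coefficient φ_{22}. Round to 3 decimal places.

0.362

φ_{22} = (r_2 − r_1²) / (1 − r_1²)
r_1² = (-0.666)² = 0.443556
Numerator = 0.645 − 0.4436 = 0.2014; denominator = 1 − 0.4436 = 0.5564
φ_{22} = 0.2014 / 0.5564 = 0.362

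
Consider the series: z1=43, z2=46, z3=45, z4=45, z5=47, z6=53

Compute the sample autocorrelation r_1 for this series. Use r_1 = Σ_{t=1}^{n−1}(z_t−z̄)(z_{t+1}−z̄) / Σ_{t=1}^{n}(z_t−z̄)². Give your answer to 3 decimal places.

Mean z̄ = (43 + 46 + 45 + 45 + 47 + 53)/6 = 46.5000
Σ(z_t−z̄)(z_{t+1}−z̄) = (1.7500) + (0.7500) + (2.2500) + (-0.7500) + (3.2500) = 7.2500
Denominator Σ(z_t−z̄)² = 59.5000
r_1 = 7.2500 / 59.5000 = 0.122

0.122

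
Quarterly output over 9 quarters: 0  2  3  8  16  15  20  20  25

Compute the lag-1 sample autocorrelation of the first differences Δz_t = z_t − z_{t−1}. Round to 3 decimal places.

First differences Δz: 2, 1, 5, 8, -1, 5, 0, 5
Mean of differences = 3.1250
Numerator Σ(Δz_t−Δz̄)(Δz_{t+1}−Δz̄) = -32.0156
Denominator Σ(Δz_t−Δz̄)² = 66.8750
r_1(Δz) = -32.0156 / 66.8750 = -0.479

-0.479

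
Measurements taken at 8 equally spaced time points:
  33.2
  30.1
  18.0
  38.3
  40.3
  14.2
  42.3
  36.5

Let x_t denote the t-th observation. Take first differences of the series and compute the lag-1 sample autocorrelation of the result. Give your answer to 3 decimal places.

-0.541

First differences Δx: -3.1, -12.1, 20.3, 2.0, -26.1, 28.1, -5.8
Mean of differences = 0.4714
Numerator Σ(Δx_t−Δx̄)(Δx_{t+1}−Δx̄) = -1122.0837
Denominator Σ(Δx_t−Δx̄)² = 2075.0143
r_1(Δx) = -1122.0837 / 2075.0143 = -0.541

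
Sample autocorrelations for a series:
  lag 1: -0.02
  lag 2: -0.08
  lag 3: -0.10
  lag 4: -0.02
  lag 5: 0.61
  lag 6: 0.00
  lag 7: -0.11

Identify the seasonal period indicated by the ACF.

The largest autocorrelation is r_5 = 0.61; the remaining lags stay at or below 0.00.
The dominant spike at lag 5 indicates a seasonal period of 5.

5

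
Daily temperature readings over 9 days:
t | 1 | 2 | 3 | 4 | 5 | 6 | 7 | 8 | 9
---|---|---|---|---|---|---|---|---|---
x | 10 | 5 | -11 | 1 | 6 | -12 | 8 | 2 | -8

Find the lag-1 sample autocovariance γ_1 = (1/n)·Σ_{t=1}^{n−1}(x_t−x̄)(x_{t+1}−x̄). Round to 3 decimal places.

Mean x̄ = (10 + 5 − 11 + 1 + 6 − 12 + 8 + 2 − 8)/9 = 0.1111
Σ_{t=1}^{8}(x_t−x̄)(x_{t+1}−x̄) = -177.9012
γ_1 = -177.9012 / 9 = -19.767

-19.767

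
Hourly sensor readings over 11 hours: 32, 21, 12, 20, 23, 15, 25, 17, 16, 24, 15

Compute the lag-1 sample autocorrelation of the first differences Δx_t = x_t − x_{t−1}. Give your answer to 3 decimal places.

-0.327

First differences Δx: -11, -9, 8, 3, -8, 10, -8, -1, 8, -9
Mean of differences = -1.7000
Numerator Σ(Δx_t−Δx̄)(Δx_{t+1}−Δx̄) = -202.7900
Denominator Σ(Δx_t−Δx̄)² = 620.1000
r_1(Δx) = -202.7900 / 620.1000 = -0.327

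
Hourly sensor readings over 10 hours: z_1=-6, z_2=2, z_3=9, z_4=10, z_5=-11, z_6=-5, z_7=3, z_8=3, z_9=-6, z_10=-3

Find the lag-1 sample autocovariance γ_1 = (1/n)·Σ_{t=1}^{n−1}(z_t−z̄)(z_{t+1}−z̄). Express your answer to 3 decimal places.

Mean z̄ = (-6 + 2 + 9 + 10 − 11 − 5 + 3 + 3 − 6 − 3)/10 = -0.4000
Σ_{t=1}^{9}(z_t−z̄)(z_{t+1}−z̄) = 36.8400
γ_1 = 36.8400 / 10 = 3.684

3.684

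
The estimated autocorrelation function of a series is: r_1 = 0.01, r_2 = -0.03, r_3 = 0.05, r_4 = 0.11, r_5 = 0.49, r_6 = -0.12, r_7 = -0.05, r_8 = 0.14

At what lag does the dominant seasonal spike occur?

The largest autocorrelation is r_5 = 0.49; the remaining lags stay at or below 0.14.
The dominant spike at lag 5 indicates a seasonal period of 5.

5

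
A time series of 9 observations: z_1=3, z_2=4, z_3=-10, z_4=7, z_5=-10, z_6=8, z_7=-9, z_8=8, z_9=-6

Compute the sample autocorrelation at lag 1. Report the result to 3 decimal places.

Mean z̄ = (3 + 4 − 10 + 7 − 10 + 8 − 9 + 8 − 6)/9 = -0.5556
Numerator Σ_{t=1}^{8}(z_t−z̄)(z_{t+1}−z̄) = -441.4198
Denominator Σ(z_t−z̄)² = 516.2222
r_1 = -441.4198 / 516.2222 = -0.855

-0.855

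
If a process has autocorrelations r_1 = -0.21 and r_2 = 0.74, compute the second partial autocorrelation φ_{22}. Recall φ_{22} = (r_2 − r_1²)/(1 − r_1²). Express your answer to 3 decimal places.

φ_{22} = (r_2 − r_1²) / (1 − r_1²)
r_1² = (-0.21)² = 0.0441
Numerator = 0.74 − 0.0441 = 0.6959; denominator = 1 − 0.0441 = 0.9559
φ_{22} = 0.6959 / 0.9559 = 0.728

0.728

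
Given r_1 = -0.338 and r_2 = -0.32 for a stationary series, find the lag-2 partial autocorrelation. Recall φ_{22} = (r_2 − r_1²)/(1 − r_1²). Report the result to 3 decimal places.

-0.490

φ_{22} = (r_2 − r_1²) / (1 − r_1²)
r_1² = (-0.338)² = 0.114244
Numerator = -0.32 − 0.1142 = -0.4342; denominator = 1 − 0.1142 = 0.8858
φ_{22} = -0.4342 / 0.8858 = -0.490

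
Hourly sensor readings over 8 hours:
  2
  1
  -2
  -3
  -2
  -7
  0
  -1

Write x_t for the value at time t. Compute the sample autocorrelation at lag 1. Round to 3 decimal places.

0.079

Mean x̄ = (2 + 1 − 2 − 3 − 2 − 7 + 0 − 1)/8 = -1.5000
Σ(x_t−x̄)(x_{t+1}−x̄) = (8.7500) + (-1.2500) + (0.7500) + (0.7500) + (2.7500) + (-8.2500) + (0.7500) = 4.2500
Denominator Σ(x_t−x̄)² = 54.0000
r_1 = 4.2500 / 54.0000 = 0.079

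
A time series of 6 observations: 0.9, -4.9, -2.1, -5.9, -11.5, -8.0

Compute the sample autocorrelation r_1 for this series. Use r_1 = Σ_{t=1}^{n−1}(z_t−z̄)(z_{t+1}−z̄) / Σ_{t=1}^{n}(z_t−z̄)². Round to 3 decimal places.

Mean z̄ = (0.9 − 4.9 − 2.1 − 5.9 − 11.5 − 8.0)/6 = -5.2500
Deviations from mean: 6.1500, 0.3500, 3.1500, -0.6500, -6.2500, -2.7500
Σ(z_t−z̄)(z_{t+1}−z̄) = (2.1525) + (1.1025) + (-2.0475) + (4.0625) + (17.1875) = 22.4575
Denominator Σ(z_t−z̄)² = 94.9150
r_1 = 22.4575 / 94.9150 = 0.237

0.237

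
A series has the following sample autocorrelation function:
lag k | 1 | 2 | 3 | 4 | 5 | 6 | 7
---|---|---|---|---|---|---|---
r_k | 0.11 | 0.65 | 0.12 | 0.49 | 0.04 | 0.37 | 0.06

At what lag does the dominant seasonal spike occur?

The largest autocorrelation is r_2 = 0.65, with weaker echoes at lags 4 (0.49) and 6 (0.37); the remaining lags stay at or below 0.12.
The dominant spike at lag 2 indicates a seasonal period of 2.

2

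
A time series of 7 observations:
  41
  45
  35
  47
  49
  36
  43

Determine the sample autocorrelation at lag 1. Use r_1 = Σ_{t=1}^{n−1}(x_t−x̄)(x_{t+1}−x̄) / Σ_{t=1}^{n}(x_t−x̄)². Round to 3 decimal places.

-0.429

Mean x̄ = (41 + 45 + 35 + 47 + 49 + 36 + 43)/7 = 42.2857
Σ(x_t−x̄)(x_{t+1}−x̄) = (-3.4898) + (-19.7755) + (-34.3469) + (31.6531) + (-42.2041) + (-4.4898) = -72.6531
Denominator Σ(x_t−x̄)² = 169.4286
r_1 = -72.6531 / 169.4286 = -0.429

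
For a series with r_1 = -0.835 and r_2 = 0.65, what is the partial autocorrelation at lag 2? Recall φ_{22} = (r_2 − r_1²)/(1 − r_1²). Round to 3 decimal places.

φ_{22} = (r_2 − r_1²) / (1 − r_1²)
r_1² = (-0.835)² = 0.697225
Numerator = 0.65 − 0.6972 = -0.0472; denominator = 1 − 0.6972 = 0.3028
φ_{22} = -0.0472 / 0.3028 = -0.156

-0.156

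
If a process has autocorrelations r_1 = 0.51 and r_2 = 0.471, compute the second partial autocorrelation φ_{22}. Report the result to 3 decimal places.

φ_{22} = (r_2 − r_1²) / (1 − r_1²)
r_1² = (0.51)² = 0.2601
Numerator = 0.471 − 0.2601 = 0.2109; denominator = 1 − 0.2601 = 0.7399
φ_{22} = 0.2109 / 0.7399 = 0.285

0.285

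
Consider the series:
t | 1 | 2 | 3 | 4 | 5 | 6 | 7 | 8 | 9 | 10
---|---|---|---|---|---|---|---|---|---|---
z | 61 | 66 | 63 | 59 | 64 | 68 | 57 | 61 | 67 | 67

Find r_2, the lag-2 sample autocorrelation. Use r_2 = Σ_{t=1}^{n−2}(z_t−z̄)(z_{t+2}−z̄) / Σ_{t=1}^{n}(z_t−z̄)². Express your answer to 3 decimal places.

Mean z̄ = (61 + 66 + 63 + 59 + 64 + 68 + 57 + 61 + 67 + 67)/10 = 63.3000
Numerator Σ_{t=1}^{8}(z_t−z̄)(z_{t+2}−z̄) = -78.3800
Denominator Σ(z_t−z̄)² = 126.1000
r_2 = -78.3800 / 126.1000 = -0.622

-0.622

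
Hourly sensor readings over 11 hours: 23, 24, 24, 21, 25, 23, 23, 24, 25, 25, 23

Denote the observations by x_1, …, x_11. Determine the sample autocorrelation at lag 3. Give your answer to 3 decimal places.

0.148

Mean x̄ = (23 + 24 + 24 + 21 + 25 + 23 + 23 + 24 + 25 + 25 + 23)/11 = 23.6364
Numerator Σ_{t=1}^{8}(x_t−x̄)(x_{t+3}−x̄) = 2.1488
Denominator Σ(x_t−x̄)² = 14.5455
r_3 = 2.1488 / 14.5455 = 0.148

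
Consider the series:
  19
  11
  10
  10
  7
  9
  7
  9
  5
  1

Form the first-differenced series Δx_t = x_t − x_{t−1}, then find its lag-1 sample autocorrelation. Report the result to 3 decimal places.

-0.171

First differences Δx: -8, -1, 0, -3, 2, -2, 2, -4, -4
Mean of differences = -2.0000
Numerator Σ(Δx_t−Δx̄)(Δx_{t+1}−Δx̄) = -14.0000
Denominator Σ(Δx_t−Δx̄)² = 82.0000
r_1(Δx) = -14.0000 / 82.0000 = -0.171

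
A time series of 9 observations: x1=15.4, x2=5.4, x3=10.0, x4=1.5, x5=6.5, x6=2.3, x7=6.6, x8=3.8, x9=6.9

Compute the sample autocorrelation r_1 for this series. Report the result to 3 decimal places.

Mean x̄ = (15.4 + 5.4 + 10.0 + 1.5 + 6.5 + 2.3 + 6.6 + 3.8 + 6.9)/9 = 6.4889
Numerator Σ_{t=1}^{8}(x_t−x̄)(x_{t+1}−x̄) = -33.0146
Denominator Σ(x_t−x̄)² = 142.7689
r_1 = -33.0146 / 142.7689 = -0.231

-0.231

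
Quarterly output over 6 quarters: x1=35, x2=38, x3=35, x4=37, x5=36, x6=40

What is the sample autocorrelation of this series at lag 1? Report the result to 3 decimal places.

Mean x̄ = (35 + 38 + 35 + 37 + 36 + 40)/6 = 36.8333
Σ(x_t−x̄)(x_{t+1}−x̄) = (-2.1389) + (-2.1389) + (-0.3056) + (-0.1389) + (-2.6389) = -7.3611
Denominator Σ(x_t−x̄)² = 18.8333
r_1 = -7.3611 / 18.8333 = -0.391

-0.391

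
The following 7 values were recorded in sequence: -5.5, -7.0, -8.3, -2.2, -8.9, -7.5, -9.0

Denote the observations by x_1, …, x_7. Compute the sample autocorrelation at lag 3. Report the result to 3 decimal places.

-0.063

Mean x̄ = (-5.5 − 7.0 − 8.3 − 2.2 − 8.9 − 7.5 − 9.0)/7 = -6.9143
Deviations from mean: 1.4143, -0.0857, -1.3857, 4.7143, -1.9857, -0.5857, -2.0857
Σ(x_t−x̄)(x_{t+3}−x̄) = (6.6673) + (0.1702) + (0.8116) + (-9.8327) = -2.1835
Denominator Σ(x_t−x̄)² = 34.7886
r_3 = -2.1835 / 34.7886 = -0.063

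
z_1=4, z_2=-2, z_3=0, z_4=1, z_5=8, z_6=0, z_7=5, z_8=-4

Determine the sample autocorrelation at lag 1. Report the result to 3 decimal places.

-0.373

Mean z̄ = (4 − 2 + 0 + 1 + 8 + 0 + 5 − 4)/8 = 1.5000
Deviations from mean: 2.5000, -3.5000, -1.5000, -0.5000, 6.5000, -1.5000, 3.5000, -5.5000
Numerator Σ_{t=1}^{7}(z_t−z̄)(z_{t+1}−z̄) = -40.2500
Denominator Σ(z_t−z̄)² = 108.0000
r_1 = -40.2500 / 108.0000 = -0.373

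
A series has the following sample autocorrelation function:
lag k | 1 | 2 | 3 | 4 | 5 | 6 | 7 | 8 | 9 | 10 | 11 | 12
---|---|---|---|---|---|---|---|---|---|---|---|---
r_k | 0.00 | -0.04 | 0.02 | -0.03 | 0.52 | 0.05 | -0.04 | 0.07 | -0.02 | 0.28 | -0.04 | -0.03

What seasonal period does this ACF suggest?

5

The largest autocorrelation is r_5 = 0.52, with a weaker echo at lag 10 (0.28); the remaining lags stay at or below 0.07.
The dominant spike at lag 5 indicates a seasonal period of 5.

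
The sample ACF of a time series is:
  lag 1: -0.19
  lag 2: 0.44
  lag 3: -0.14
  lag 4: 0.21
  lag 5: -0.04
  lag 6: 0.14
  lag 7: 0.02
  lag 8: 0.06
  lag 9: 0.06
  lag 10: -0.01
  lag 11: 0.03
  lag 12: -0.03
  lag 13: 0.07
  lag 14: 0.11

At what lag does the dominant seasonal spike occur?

2

The largest autocorrelation is r_2 = 0.44, with a weaker echo at lag 4 (0.21); the remaining lags stay at or below 0.14.
The dominant spike at lag 2 indicates a seasonal period of 2.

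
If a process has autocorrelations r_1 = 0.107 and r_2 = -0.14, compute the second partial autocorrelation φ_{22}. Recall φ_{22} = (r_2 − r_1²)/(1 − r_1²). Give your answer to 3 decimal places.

φ_{22} = (r_2 − r_1²) / (1 − r_1²)
r_1² = (0.107)² = 0.011449
Numerator = -0.14 − 0.0114 = -0.1514; denominator = 1 − 0.0114 = 0.9886
φ_{22} = -0.1514 / 0.9886 = -0.153

-0.153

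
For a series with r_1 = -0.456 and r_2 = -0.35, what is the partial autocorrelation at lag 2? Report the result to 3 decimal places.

-0.704

φ_{22} = (r_2 − r_1²) / (1 − r_1²)
r_1² = (-0.456)² = 0.207936
Numerator = -0.35 − 0.2079 = -0.5579; denominator = 1 − 0.2079 = 0.7921
φ_{22} = -0.5579 / 0.7921 = -0.704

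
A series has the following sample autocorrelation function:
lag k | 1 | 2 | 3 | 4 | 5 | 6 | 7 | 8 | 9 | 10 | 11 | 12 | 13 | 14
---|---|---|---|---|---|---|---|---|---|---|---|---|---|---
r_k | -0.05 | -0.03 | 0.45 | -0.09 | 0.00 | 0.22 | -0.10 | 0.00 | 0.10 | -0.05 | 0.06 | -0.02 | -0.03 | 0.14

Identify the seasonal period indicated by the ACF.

The largest autocorrelation is r_3 = 0.45, with a weaker echo at lag 6 (0.22); the remaining lags stay at or below 0.14.
The dominant spike at lag 3 indicates a seasonal period of 3.

3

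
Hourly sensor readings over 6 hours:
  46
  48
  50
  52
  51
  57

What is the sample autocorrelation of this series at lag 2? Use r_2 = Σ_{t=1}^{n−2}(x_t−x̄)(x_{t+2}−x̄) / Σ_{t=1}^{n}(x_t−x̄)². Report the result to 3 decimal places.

0.109

Mean x̄ = (46 + 48 + 50 + 52 + 51 + 57)/6 = 50.6667
Deviations from mean: -4.6667, -2.6667, -0.6667, 1.3333, 0.3333, 6.3333
Σ(x_t−x̄)(x_{t+2}−x̄) = (3.1111) + (-3.5556) + (-0.2222) + (8.4444) = 7.7778
Denominator Σ(x_t−x̄)² = 71.3333
r_2 = 7.7778 / 71.3333 = 0.109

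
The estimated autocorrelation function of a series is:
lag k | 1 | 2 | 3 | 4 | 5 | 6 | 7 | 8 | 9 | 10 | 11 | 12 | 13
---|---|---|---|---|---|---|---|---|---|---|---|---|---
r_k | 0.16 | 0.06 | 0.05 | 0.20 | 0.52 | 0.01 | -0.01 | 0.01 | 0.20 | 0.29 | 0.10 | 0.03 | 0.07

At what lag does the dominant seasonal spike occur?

5

The largest autocorrelation is r_5 = 0.52, with a weaker echo at lag 10 (0.29); the remaining lags stay at or below 0.20.
The dominant spike at lag 5 indicates a seasonal period of 5.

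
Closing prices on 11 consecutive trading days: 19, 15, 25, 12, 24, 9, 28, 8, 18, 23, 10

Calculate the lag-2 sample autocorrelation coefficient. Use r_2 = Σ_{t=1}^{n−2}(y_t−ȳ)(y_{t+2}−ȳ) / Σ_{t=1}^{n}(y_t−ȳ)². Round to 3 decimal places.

Mean ȳ = (19 + 15 + 25 + 12 + 24 + 9 + 28 + 8 + 18 + 23 + 10)/11 = 17.3636
Numerator Σ_{t=1}^{9}(y_t−ȳ)(y_{t+2}−ȳ) = 218.9174
Denominator Σ(y_t−ȳ)² = 496.5455
r_2 = 218.9174 / 496.5455 = 0.441

0.441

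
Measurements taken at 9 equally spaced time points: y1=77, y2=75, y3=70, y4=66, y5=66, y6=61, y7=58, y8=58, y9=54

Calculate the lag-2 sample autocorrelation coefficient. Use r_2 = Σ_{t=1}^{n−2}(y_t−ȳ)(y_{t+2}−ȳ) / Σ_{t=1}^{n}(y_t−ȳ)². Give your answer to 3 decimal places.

0.334

Mean ȳ = (77 + 75 + 70 + 66 + 66 + 61 + 58 + 58 + 54)/9 = 65.0000
Numerator Σ_{t=1}^{7}(y_t−ȳ)(y_{t+2}−ȳ) = 169.0000
Denominator Σ(y_t−ȳ)² = 506.0000
r_2 = 169.0000 / 506.0000 = 0.334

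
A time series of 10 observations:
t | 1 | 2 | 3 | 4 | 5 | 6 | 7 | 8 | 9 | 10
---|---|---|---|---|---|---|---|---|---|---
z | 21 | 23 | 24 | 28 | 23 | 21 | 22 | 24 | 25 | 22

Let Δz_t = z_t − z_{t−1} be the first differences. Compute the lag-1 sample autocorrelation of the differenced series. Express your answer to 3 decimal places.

-0.081

First differences Δz: 2, 1, 4, -5, -2, 1, 2, 1, -3
Mean of differences = 0.1111
Numerator Σ(Δz_t−Δz̄)(Δz_{t+1}−Δz̄) = -5.2346
Denominator Σ(Δz_t−Δz̄)² = 64.8889
r_1(Δz) = -5.2346 / 64.8889 = -0.081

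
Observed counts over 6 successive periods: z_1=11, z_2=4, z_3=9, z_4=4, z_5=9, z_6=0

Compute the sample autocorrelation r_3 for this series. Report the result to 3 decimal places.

Mean z̄ = (11 + 4 + 9 + 4 + 9 + 0)/6 = 6.1667
Deviations from mean: 4.8333, -2.1667, 2.8333, -2.1667, 2.8333, -6.1667
Numerator Σ_{t=1}^{3}(z_t−z̄)(z_{t+3}−z̄) = -34.0833
Denominator Σ(z_t−z̄)² = 86.8333
r_3 = -34.0833 / 86.8333 = -0.393

-0.393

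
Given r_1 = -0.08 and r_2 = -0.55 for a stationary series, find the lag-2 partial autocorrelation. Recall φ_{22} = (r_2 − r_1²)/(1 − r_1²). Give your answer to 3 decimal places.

φ_{22} = (r_2 − r_1²) / (1 − r_1²)
r_1² = (-0.08)² = 0.0064
Numerator = -0.55 − 0.0064 = -0.5564; denominator = 1 − 0.0064 = 0.9936
φ_{22} = -0.5564 / 0.9936 = -0.560

-0.560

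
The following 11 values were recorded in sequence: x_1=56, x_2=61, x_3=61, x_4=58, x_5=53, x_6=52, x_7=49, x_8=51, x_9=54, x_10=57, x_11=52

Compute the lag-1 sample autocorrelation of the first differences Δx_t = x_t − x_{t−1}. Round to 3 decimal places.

0.133

First differences Δx: 5, 0, -3, -5, -1, -3, 2, 3, 3, -5
Mean of differences = -0.4000
Numerator Σ(Δx_t−Δx̄)(Δx_{t+1}−Δx̄) = 15.2400
Denominator Σ(Δx_t−Δx̄)² = 114.4000
r_1(Δx) = 15.2400 / 114.4000 = 0.133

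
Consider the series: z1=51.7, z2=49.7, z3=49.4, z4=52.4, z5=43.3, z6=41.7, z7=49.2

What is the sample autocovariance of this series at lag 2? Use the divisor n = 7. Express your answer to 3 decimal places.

Mean z̄ = (51.7 + 49.7 + 49.4 + 52.4 + 43.3 + 41.7 + 49.2)/7 = 48.2000
Σ_{t=1}^{5}(z_t−z̄)(z_{t+2}−z̄) = -27.5800
γ_2 = -27.5800 / 7 = -3.940

-3.940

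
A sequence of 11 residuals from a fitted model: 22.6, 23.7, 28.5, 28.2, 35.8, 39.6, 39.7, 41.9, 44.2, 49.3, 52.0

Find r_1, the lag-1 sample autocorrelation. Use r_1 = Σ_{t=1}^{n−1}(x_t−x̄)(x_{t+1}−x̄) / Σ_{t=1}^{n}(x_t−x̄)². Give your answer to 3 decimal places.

0.714

Mean x̄ = (22.6 + 23.7 + 28.5 + 28.2 + 35.8 + 39.6 + 39.7 + 41.9 + 44.2 + 49.3 + 52.0)/11 = 36.8636
Numerator Σ_{t=1}^{10}(x_t−x̄)(x_{t+1}−x̄) = 715.0950
Denominator Σ(x_t−x̄)² = 1001.3655
r_1 = 715.0950 / 1001.3655 = 0.714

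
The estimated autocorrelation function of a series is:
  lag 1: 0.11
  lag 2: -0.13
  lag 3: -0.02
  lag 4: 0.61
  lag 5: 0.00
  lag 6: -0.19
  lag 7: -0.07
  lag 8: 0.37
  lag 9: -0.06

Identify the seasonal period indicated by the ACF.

4

The largest autocorrelation is r_4 = 0.61, with a weaker echo at lag 8 (0.37); the remaining lags stay at or below 0.11.
The dominant spike at lag 4 indicates a seasonal period of 4.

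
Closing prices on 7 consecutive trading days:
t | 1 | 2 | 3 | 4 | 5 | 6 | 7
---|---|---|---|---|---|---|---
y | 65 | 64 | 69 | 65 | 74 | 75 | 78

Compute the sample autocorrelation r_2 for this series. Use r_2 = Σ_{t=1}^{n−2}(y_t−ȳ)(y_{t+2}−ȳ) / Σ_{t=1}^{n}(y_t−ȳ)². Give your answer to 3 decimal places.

0.198

Mean ȳ = (65 + 64 + 69 + 65 + 74 + 75 + 78)/7 = 70.0000
Σ(y_t−ȳ)(y_{t+2}−ȳ) = (5.0000) + (30.0000) + (-4.0000) + (-25.0000) + (32.0000) = 38.0000
Denominator Σ(y_t−ȳ)² = 192.0000
r_2 = 38.0000 / 192.0000 = 0.198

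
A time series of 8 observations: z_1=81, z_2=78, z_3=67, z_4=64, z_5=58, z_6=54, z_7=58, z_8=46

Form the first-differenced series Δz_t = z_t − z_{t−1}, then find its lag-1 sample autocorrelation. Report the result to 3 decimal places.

-0.460

First differences Δz: -3, -11, -3, -6, -4, 4, -12
Mean of differences = -5.0000
Numerator Σ(Δz_t−Δz̄)(Δz_{t+1}−Δz̄) = -81.0000
Denominator Σ(Δz_t−Δz̄)² = 176.0000
r_1(Δz) = -81.0000 / 176.0000 = -0.460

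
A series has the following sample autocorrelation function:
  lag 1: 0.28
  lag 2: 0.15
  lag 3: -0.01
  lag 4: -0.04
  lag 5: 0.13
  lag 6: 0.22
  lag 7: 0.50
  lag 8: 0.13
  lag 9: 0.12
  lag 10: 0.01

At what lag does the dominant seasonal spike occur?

7

The largest autocorrelation is r_7 = 0.50; the remaining lags stay at or below 0.28. The elevated value at lag 1 (0.28), dropping to 0.15 at lag 2, reflects decaying short-term dependence rather than seasonality.
The dominant spike at lag 7 indicates a seasonal period of 7.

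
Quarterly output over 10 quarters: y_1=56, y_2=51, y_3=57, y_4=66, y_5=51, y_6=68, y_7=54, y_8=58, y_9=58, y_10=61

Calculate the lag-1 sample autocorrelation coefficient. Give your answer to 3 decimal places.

Mean ȳ = (56 + 51 + 57 + 66 + 51 + 68 + 54 + 58 + 58 + 61)/10 = 58.0000
Numerator Σ_{t=1}^{9}(y_t−ȳ)(y_{t+1}−ȳ) = -153.0000
Denominator Σ(y_t−ȳ)² = 292.0000
r_1 = -153.0000 / 292.0000 = -0.524

-0.524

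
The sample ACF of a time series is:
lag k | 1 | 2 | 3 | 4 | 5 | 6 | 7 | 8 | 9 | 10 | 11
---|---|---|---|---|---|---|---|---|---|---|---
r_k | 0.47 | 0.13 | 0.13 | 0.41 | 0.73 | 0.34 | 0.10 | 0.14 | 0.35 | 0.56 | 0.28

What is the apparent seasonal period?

5

The largest autocorrelation is r_5 = 0.73, with a weaker echo at lag 10 (0.56); the remaining lags stay at or below 0.47. The elevated value at lag 1 (0.47), dropping to 0.13 at lag 2, reflects decaying short-term dependence rather than seasonality.
The dominant spike at lag 5 indicates a seasonal period of 5.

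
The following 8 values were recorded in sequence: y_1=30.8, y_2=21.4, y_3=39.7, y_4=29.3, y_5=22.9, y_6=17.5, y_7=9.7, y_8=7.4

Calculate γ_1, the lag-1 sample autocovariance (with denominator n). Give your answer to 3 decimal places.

43.472

Mean ȳ = (30.8 + 21.4 + 39.7 + 29.3 + 22.9 + 17.5 + 9.7 + 7.4)/8 = 22.3375
Deviations: 8.4625, -0.9375, 17.3625, 6.9625, 0.5625, -4.8375, -12.6375, -14.9375
Σ_{t=1}^{7}(y_t−ȳ)(y_{t+1}−ȳ) = 347.7773
γ_1 = 347.7773 / 8 = 43.472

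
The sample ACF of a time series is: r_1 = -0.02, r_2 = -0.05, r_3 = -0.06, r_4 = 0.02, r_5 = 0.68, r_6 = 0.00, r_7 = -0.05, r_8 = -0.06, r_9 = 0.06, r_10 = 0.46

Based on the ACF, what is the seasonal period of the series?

The largest autocorrelation is r_5 = 0.68, with a weaker echo at lag 10 (0.46); the remaining lags stay at or below 0.06.
The dominant spike at lag 5 indicates a seasonal period of 5.

5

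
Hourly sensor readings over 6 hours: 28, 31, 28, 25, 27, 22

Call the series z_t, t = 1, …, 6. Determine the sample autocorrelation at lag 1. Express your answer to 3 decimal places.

0.138

Mean z̄ = (28 + 31 + 28 + 25 + 27 + 22)/6 = 26.8333
Numerator Σ_{t=1}^{5}(z_t−z̄)(z_{t+1}−z̄) = 6.4722
Denominator Σ(z_t−z̄)² = 46.8333
r_1 = 6.4722 / 46.8333 = 0.138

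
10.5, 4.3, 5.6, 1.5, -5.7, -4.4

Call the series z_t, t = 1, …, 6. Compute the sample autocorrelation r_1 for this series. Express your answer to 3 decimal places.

0.414

Mean z̄ = (10.5 + 4.3 + 5.6 + 1.5 − 5.7 − 4.4)/6 = 1.9667
Deviations from mean: 8.5333, 2.3333, 3.6333, -0.4667, -7.6667, -6.3667
Σ(z_t−z̄)(z_{t+1}−z̄) = (19.9111) + (8.4778) + (-1.6956) + (3.5778) + (48.8111) = 79.0822
Denominator Σ(z_t−z̄)² = 190.9933
r_1 = 79.0822 / 190.9933 = 0.414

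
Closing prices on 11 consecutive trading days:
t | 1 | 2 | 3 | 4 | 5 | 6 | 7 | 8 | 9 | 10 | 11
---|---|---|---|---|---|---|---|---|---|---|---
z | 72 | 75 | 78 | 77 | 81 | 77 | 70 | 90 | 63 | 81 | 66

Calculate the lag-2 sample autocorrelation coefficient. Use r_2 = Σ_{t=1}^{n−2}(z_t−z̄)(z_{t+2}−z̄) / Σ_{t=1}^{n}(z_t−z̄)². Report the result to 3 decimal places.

Mean z̄ = (72 + 75 + 78 + 77 + 81 + 77 + 70 + 90 + 63 + 81 + 66)/11 = 75.4545
Numerator Σ_{t=1}^{9}(z_t−z̄)(z_{t+2}−z̄) = 265.5868
Denominator Σ(z_t−z̄)² = 570.7273
r_2 = 265.5868 / 570.7273 = 0.465

0.465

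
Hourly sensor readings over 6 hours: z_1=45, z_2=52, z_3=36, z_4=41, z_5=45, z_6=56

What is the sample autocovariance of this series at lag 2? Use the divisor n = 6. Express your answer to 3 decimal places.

-10.426

Mean z̄ = (45 + 52 + 36 + 41 + 45 + 56)/6 = 45.8333
Σ_{t=1}^{4}(z_t−z̄)(z_{t+2}−z̄) = -62.5556
γ_2 = -62.5556 / 6 = -10.426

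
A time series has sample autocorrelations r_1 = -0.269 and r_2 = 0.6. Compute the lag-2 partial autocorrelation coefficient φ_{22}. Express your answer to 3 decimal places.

φ_{22} = (r_2 − r_1²) / (1 − r_1²)
r_1² = (-0.269)² = 0.072361
Numerator = 0.6 − 0.0724 = 0.5276; denominator = 1 − 0.0724 = 0.9276
φ_{22} = 0.5276 / 0.9276 = 0.569

0.569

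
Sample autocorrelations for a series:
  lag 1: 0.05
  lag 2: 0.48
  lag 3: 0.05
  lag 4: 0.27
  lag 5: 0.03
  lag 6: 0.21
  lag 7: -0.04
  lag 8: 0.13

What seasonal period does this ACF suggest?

2

The largest autocorrelation is r_2 = 0.48, with weaker echoes at lags 4 (0.27) and 6 (0.21); the remaining lags stay at or below 0.13.
The dominant spike at lag 2 indicates a seasonal period of 2.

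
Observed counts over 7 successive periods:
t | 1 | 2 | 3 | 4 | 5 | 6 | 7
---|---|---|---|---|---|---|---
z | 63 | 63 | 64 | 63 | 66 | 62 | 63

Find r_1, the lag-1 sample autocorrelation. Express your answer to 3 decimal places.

Mean z̄ = (63 + 63 + 64 + 63 + 66 + 62 + 63)/7 = 63.4286
Deviations from mean: -0.4286, -0.4286, 0.5714, -0.4286, 2.5714, -1.4286, -0.4286
Numerator Σ_{t=1}^{6}(z_t−z̄)(z_{t+1}−z̄) = -4.4694
Denominator Σ(z_t−z̄)² = 9.7143
r_1 = -4.4694 / 9.7143 = -0.460

-0.460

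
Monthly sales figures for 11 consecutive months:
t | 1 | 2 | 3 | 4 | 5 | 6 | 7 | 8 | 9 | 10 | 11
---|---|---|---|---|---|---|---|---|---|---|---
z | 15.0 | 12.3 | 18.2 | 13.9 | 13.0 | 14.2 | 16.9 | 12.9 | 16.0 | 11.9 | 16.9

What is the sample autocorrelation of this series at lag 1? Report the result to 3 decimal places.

Mean z̄ = (15.0 + 12.3 + 18.2 + 13.9 + 13.0 + 14.2 + 16.9 + 12.9 + 16.0 + 11.9 + 16.9)/11 = 14.6545
Numerator Σ_{t=1}^{10}(z_t−z̄)(z_{t+1}−z̄) = -27.0484
Denominator Σ(z_t−z̄)² = 44.3073
r_1 = -27.0484 / 44.3073 = -0.610

-0.610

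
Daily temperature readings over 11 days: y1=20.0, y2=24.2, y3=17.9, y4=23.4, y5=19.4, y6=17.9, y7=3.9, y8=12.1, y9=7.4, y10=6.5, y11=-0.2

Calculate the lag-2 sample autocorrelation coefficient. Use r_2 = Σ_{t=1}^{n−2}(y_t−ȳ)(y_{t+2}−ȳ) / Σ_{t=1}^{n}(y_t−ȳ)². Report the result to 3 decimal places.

Mean ȳ = (20.0 + 24.2 + 17.9 + 23.4 + 19.4 + 17.9 + 3.9 + 12.1 + 7.4 + 6.5 − 0.2)/11 = 13.8636
Numerator Σ_{t=1}^{9}(y_t−ȳ)(y_{t+2}−ȳ) = 290.1883
Denominator Σ(y_t−ȳ)² = 694.8455
r_2 = 290.1883 / 694.8455 = 0.418

0.418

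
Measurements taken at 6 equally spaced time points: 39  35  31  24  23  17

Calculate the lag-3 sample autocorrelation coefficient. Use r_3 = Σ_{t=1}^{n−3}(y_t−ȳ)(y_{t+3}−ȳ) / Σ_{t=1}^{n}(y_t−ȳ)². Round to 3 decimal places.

-0.329

Mean ȳ = (39 + 35 + 31 + 24 + 23 + 17)/6 = 28.1667
Deviations from mean: 10.8333, 6.8333, 2.8333, -4.1667, -5.1667, -11.1667
Numerator Σ_{t=1}^{3}(y_t−ȳ)(y_{t+3}−ȳ) = -112.0833
Denominator Σ(y_t−ȳ)² = 340.8333
r_3 = -112.0833 / 340.8333 = -0.329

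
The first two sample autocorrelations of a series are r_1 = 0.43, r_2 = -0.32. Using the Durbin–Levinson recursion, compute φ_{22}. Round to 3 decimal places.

φ_{22} = (r_2 − r_1²) / (1 − r_1²)
r_1² = (0.43)² = 0.1849
Numerator = -0.32 − 0.1849 = -0.5049; denominator = 1 − 0.1849 = 0.8151
φ_{22} = -0.5049 / 0.8151 = -0.619

-0.619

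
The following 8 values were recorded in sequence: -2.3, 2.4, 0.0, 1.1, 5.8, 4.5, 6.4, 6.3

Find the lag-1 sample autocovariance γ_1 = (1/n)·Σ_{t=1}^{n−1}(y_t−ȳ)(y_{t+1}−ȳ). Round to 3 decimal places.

3.228

Mean ȳ = (-2.3 + 2.4 + 0.0 + 1.1 + 5.8 + 4.5 + 6.4 + 6.3)/8 = 3.0250
Σ_{t=1}^{7}(y_t−ȳ)(y_{t+1}−ȳ) = 25.8244
γ_1 = 25.8244 / 8 = 3.228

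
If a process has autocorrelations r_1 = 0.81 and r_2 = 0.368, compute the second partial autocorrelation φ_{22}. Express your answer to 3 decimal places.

-0.838

φ_{22} = (r_2 − r_1²) / (1 − r_1²)
r_1² = (0.81)² = 0.6561
Numerator = 0.368 − 0.6561 = -0.2881; denominator = 1 − 0.6561 = 0.3439
φ_{22} = -0.2881 / 0.3439 = -0.838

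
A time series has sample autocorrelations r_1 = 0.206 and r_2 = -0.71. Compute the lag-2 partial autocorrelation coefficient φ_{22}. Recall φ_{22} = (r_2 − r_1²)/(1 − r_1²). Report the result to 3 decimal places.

φ_{22} = (r_2 − r_1²) / (1 − r_1²)
r_1² = (0.206)² = 0.042436
Numerator = -0.71 − 0.0424 = -0.7524; denominator = 1 − 0.0424 = 0.9576
φ_{22} = -0.7524 / 0.9576 = -0.786

-0.786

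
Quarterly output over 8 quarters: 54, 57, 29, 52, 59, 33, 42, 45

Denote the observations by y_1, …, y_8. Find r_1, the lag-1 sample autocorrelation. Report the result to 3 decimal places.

Mean ȳ = (54 + 57 + 29 + 52 + 59 + 33 + 42 + 45)/8 = 46.3750
Deviations from mean: 7.6250, 10.6250, -17.3750, 5.6250, 12.6250, -13.3750, -4.3750, -1.3750
Σ(y_t−ȳ)(y_{t+1}−ȳ) = (81.0156) + (-184.6094) + (-97.7344) + (71.0156) + (-168.8594) + (58.5156) + (6.0156) = -234.6406
Denominator Σ(y_t−ȳ)² = 863.8750
r_1 = -234.6406 / 863.8750 = -0.272

-0.272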